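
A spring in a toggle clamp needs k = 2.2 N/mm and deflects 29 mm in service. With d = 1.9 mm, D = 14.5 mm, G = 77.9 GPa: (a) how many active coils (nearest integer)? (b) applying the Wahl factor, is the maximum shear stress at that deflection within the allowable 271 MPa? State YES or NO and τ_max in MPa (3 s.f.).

(a) 19 coils; (b) NO, τ_max = 408 MPa

N_a = Gd⁴/(8D³k) = (77.9×10³)(1.9⁴)/(8·14.5³·2.2) = 18.92 → N_a = 19
Actual rate k = Gd⁴/(8D³·19) = 2.1908 N/mm
Working load F = kδ = 2.1908·29 = 63.533 N
C = 14.5/1.9 = 7.6316; K_W = (4C−1)/(4C−4)+0.615/C = 1.1937
τ_max = K_W·8FD/(πd³) = 1.1937·342.02 = 408.26 MPa
τ_max > 271 MPa → exceeds allowable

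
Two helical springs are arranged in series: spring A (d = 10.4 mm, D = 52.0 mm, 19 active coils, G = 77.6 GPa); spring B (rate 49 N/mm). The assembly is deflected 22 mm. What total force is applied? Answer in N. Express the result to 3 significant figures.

501 N

k_A = Gd⁴/(8D³N_a) = (77.6×10³)(10.4⁴)/(8·52.0³·19) = 42.476 N/mm
Series: 1/k_eq = 1/42.476 + 1/49 = 0.043951; k_eq = 22.753 N/mm
F = k_eq·δ = 22.753·22 = 500.56 N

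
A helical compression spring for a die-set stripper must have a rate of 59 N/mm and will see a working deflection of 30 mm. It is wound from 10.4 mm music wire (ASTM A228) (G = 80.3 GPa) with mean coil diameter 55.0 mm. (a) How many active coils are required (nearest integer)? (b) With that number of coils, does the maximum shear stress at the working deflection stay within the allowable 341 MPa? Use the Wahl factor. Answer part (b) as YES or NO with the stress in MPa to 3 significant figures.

(a) 12 coils; (b) YES, τ_max = 284 MPa

N_a = Gd⁴/(8D³k) = (80.3×10³)(10.4⁴)/(8·55.0³·59) = 11.96 → N_a = 12
Actual rate k = Gd⁴/(8D³·12) = 58.815 N/mm
Working load F = kδ = 58.815·30 = 1764.5 N
C = 55.0/10.4 = 5.2885; K_W = (4C−1)/(4C−4)+0.615/C = 1.2912
τ_max = K_W·8FD/(πd³) = 1.2912·219.69 = 283.66 MPa
τ_max ≤ 341 MPa → acceptable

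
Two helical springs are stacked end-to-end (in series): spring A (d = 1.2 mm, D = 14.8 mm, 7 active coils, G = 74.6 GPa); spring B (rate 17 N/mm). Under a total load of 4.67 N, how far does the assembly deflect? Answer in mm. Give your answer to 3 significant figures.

k_A = Gd⁴/(8D³N_a) = (74.6×10³)(1.2⁴)/(8·14.8³·7) = 0.8521 N/mm
Series: 1/k_eq = 1/0.8521 + 1/17 = 1.2324; k_eq = 0.81143 N/mm
δ = F/k_eq = 4.67/0.81143 = 5.7553 mm

5.76 mm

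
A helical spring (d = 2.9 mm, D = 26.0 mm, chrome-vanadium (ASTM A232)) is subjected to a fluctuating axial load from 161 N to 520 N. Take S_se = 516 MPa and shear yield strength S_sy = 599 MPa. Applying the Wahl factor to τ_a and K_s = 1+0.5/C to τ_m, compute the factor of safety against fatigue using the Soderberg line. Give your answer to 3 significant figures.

C = D/d = 26.0/2.9 = 8.9655; K_W = (4C−1)/(4C−4)+0.615/C = 1.1628; K_s = 1+0.5/C = 1.0558
F_a = (F_max−F_min)/2 = 179.5 N; F_m = (F_max+F_min)/2 = 340.5 N
τ_a = K_W·8F_aD/(πd³) = 1.1628 × 487.29 = 566.59 MPa
τ_m = K_s·8F_mD/(πd³) = 1.0558 × 924.35 = 975.9 MPa
Soderberg: 1/n_f = τ_a/S_se + τ_m/S_sy = 566.59/516 + 975.9/599 = 1.09805 + 1.62922 = 2.7273
n_f = 1/2.7273 = 0.3667

0.367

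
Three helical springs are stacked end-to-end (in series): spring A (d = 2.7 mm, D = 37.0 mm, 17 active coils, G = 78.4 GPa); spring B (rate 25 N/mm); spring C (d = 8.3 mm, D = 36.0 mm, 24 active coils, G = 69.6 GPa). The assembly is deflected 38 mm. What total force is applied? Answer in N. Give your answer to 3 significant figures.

22.1 N

k_A = Gd⁴/(8D³N_a) = (78.4×10³)(2.7⁴)/(8·37.0³·17) = 0.60482 N/mm
k_C = Gd⁴/(8D³N_a) = (69.6×10³)(8.3⁴)/(8·36.0³·24) = 36.873 N/mm
Series: 1/k_eq = 1/0.60482 + 1/25 + 1/36.873 = 1.7205; k_eq = 0.58123 N/mm
F = k_eq·δ = 0.58123·38 = 22.087 N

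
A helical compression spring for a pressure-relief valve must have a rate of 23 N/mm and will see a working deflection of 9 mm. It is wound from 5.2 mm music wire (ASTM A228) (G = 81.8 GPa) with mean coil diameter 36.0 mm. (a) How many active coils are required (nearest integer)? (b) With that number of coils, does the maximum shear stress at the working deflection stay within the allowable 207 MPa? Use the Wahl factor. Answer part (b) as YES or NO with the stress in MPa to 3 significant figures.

N_a = Gd⁴/(8D³k) = (81.8×10³)(5.2⁴)/(8·36.0³·23) = 6.967 → N_a = 7
Actual rate k = Gd⁴/(8D³·7) = 22.891 N/mm
Working load F = kδ = 22.891·9 = 206.02 N
C = 36.0/5.2 = 6.9231; K_W = (4C−1)/(4C−4)+0.615/C = 1.2155
τ_max = K_W·8FD/(πd³) = 1.2155·134.32 = 163.26 MPa
τ_max ≤ 207 MPa → acceptable

(a) 7 coils; (b) YES, τ_max = 163 MPa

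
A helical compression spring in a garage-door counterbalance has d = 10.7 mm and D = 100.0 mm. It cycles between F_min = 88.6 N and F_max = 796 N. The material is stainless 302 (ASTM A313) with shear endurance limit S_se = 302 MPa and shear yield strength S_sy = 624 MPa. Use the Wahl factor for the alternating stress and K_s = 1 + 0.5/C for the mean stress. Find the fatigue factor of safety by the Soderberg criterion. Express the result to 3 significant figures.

2.29

C = D/d = 100.0/10.7 = 9.3458; K_W = (4C−1)/(4C−4)+0.615/C = 1.1557; K_s = 1+0.5/C = 1.0535
F_a = (F_max−F_min)/2 = 353.7 N; F_m = (F_max+F_min)/2 = 442.3 N
τ_a = K_W·8F_aD/(πd³) = 1.1557 × 73.523 = 84.968 MPa
τ_m = K_s·8F_mD/(πd³) = 1.0535 × 91.94 = 96.859 MPa
Soderberg: 1/n_f = τ_a/S_se + τ_m/S_sy = 84.968/302 + 96.859/624 = 0.28135 + 0.15522 = 0.43658
n_f = 1/0.43658 = 2.291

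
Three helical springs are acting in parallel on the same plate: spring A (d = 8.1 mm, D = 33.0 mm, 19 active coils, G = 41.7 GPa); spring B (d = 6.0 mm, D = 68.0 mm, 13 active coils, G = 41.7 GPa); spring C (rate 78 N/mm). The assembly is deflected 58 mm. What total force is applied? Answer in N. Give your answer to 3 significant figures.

k_A = Gd⁴/(8D³N_a) = (41.7×10³)(8.1⁴)/(8·33.0³·19) = 32.862 N/mm
k_B = Gd⁴/(8D³N_a) = (41.7×10³)(6.0⁴)/(8·68.0³·13) = 1.6527 N/mm
Parallel: k_eq = 32.862 + 1.6527 + 78 = 112.51 N/mm
F = k_eq·δ = 112.51·58 = 6525.8 N

6530 N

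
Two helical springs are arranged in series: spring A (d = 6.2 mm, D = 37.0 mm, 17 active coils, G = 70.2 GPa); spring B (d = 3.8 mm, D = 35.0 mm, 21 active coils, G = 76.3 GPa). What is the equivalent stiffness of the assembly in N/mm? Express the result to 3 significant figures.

k_A = Gd⁴/(8D³N_a) = (70.2×10³)(6.2⁴)/(8·37.0³·17) = 15.058 N/mm
k_B = Gd⁴/(8D³N_a) = (76.3×10³)(3.8⁴)/(8·35.0³·21) = 2.2087 N/mm
Series: 1/k_eq = 1/15.058 + 1/2.2087 = 0.51916; k_eq = 1.9262 N/mm

1.93 N/mm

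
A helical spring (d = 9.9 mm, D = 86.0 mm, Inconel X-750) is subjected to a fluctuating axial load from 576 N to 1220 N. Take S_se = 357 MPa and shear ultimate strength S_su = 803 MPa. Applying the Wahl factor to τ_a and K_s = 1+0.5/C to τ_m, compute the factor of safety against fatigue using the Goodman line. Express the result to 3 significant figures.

C = D/d = 86.0/9.9 = 8.6869; K_W = (4C−1)/(4C−4)+0.615/C = 1.1684; K_s = 1+0.5/C = 1.0576
F_a = (F_max−F_min)/2 = 322 N; F_m = (F_max+F_min)/2 = 898 N
τ_a = K_W·8F_aD/(πd³) = 1.1684 × 72.676 = 84.912 MPa
τ_m = K_s·8F_mD/(πd³) = 1.0576 × 202.68 = 214.35 MPa
Goodman: 1/n_f = τ_a/S_se + τ_m/S_su = 84.912/357 + 214.35/803 = 0.23785 + 0.26693 = 0.50478
n_f = 1/0.50478 = 1.981

1.98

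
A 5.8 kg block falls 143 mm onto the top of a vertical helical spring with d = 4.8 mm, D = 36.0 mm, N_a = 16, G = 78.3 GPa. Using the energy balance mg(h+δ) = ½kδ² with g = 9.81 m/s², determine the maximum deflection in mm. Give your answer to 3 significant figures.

k = Gd⁴/(8D³N_a) = (78.3×10³)(4.8⁴)/(8·36.0³·16) = 6.96 N/mm
W = mg = 5.8 × 9.81 = 56.898 N
½kδ² − Wδ − Wh = 0 → δ = (W + √(W² + 2kWh))/k
δ = (56.898 + √(3237.4 + 113259))/6.96 = (56.898 + 341.32)/6.96 = 57.215 mm

57.2 mm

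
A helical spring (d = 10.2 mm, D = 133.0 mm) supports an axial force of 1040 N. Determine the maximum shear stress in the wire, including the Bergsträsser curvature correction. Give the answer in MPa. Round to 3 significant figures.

Spring index C = D/d = 133.0/10.2 = 13.0392
K_B = (4C+2)/(4C−3) = 54.157/49.157 = 1.1017
τ₀ = 8FD/(πd³) = 8·1040·133.0/(π·10.2³) = 1.10656e+06/3333.9 = 331.91 MPa
τ_max = K·τ₀ = 1.1017 × 331.91 = 365.67 MPa

366 MPa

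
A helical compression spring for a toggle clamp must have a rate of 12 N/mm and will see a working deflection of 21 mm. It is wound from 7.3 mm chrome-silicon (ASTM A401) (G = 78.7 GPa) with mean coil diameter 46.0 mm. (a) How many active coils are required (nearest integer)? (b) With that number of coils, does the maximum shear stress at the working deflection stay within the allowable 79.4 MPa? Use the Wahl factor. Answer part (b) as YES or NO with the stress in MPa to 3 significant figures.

(a) 24 coils; (b) NO, τ_max = 93.7 MPa

N_a = Gd⁴/(8D³k) = (78.7×10³)(7.3⁴)/(8·46.0³·12) = 23.92 → N_a = 24
Actual rate k = Gd⁴/(8D³·24) = 11.959 N/mm
Working load F = kδ = 11.959·21 = 251.14 N
C = 46.0/7.3 = 6.3014; K_W = (4C−1)/(4C−4)+0.615/C = 1.2391
τ_max = K_W·8FD/(πd³) = 1.2391·75.621 = 93.699 MPa
τ_max > 79.4 MPa → exceeds allowable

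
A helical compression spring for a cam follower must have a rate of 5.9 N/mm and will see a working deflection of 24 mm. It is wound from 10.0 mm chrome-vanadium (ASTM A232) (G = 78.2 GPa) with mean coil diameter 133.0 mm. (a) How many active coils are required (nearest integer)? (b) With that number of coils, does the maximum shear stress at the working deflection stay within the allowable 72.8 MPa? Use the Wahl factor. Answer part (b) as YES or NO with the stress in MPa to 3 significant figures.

N_a = Gd⁴/(8D³k) = (78.2×10³)(10.0⁴)/(8·133.0³·5.9) = 7.042 → N_a = 7
Actual rate k = Gd⁴/(8D³·7) = 5.9356 N/mm
Working load F = kδ = 5.9356·24 = 142.45 N
C = 133.0/10.0 = 13.3000; K_W = (4C−1)/(4C−4)+0.615/C = 1.1072
τ_max = K_W·8FD/(πd³) = 1.1072·48.247 = 53.419 MPa
τ_max ≤ 72.8 MPa → acceptable

(a) 7 coils; (b) YES, τ_max = 53.4 MPa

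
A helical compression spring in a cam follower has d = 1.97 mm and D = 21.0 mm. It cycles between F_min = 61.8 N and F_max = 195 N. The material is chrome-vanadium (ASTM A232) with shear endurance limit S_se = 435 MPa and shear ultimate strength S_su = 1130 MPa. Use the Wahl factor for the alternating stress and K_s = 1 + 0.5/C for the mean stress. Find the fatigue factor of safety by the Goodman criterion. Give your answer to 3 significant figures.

C = D/d = 21.0/1.97 = 10.6599; K_W = (4C−1)/(4C−4)+0.615/C = 1.1353; K_s = 1+0.5/C = 1.0469
F_a = (F_max−F_min)/2 = 66.6 N; F_m = (F_max+F_min)/2 = 128.4 N
τ_a = K_W·8F_aD/(πd³) = 1.1353 × 465.84 = 528.88 MPa
τ_m = K_s·8F_mD/(πd³) = 1.0469 × 898.1 = 940.23 MPa
Goodman: 1/n_f = τ_a/S_se + τ_m/S_su = 528.88/435 + 940.23/1130 = 1.21582 + 0.83206 = 2.0479
n_f = 1/2.0479 = 0.4883

0.488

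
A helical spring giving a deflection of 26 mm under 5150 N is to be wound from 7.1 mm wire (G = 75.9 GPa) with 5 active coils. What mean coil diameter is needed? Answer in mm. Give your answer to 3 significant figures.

29.0 mm

Required rate k = F/δ = 5150/26 = 198.08 N/mm
D = (Gd⁴/(8N_a·k))^(1/3) = (75.9×10³·7.1⁴/(8·5·198.08))^(1/3)
  = (24343.4)^(1/3) = 28.9819 mm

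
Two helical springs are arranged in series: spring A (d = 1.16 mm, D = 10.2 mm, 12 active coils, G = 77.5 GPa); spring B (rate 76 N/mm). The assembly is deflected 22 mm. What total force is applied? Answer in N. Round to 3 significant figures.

k_A = Gd⁴/(8D³N_a) = (77.5×10³)(1.16⁴)/(8·10.2³·12) = 1.3774 N/mm
Series: 1/k_eq = 1/1.3774 + 1/76 = 0.73916; k_eq = 1.3529 N/mm
F = k_eq·δ = 1.3529·22 = 29.764 N

29.8 N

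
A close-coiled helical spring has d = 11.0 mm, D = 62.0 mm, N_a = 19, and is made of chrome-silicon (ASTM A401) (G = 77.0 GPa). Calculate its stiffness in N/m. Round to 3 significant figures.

k = Gd⁴/(8D³N_a) = (77.0×10³ × 11.0⁴) / (8 × 62.0³ × 19)
  = 1.12736e+09 / 3.62259e+07 = 31.12 N/mm = 31120 N/m

31100 N/m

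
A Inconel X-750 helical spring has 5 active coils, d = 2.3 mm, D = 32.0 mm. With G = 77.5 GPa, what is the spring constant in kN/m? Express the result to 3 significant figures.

k = Gd⁴/(8D³N_a) = (77.5×10³ × 2.3⁴) / (8 × 32.0³ × 5)
  = 2.16877e+06 / 1.31072e+06 = 1.6546 N/mm

1.65 kN/m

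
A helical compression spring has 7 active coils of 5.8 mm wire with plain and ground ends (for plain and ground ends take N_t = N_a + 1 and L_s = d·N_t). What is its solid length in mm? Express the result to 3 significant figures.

46.4 mm

plain and ground ends: N_t = N_a + 1 = 7 + 1 = 8
L_s = d·N_t = 5.8 × 8 = 46.4 mm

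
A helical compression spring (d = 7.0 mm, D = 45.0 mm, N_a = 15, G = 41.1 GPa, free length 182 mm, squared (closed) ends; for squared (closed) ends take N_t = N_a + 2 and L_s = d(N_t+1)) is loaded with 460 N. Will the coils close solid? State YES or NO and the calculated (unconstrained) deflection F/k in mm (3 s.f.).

k = Gd⁴/(8D³N_a) = (41.1×10³)(7.0⁴)/(8·45.0³·15) = 9.0243 N/mm
N_t = 17; L_s = 7.0·18 = 126 mm; δ_solid = L₀ − L_s = 182 − 126 = 56 mm
δ = F/k = 460/9.0243 = 50.973 mm
δ < δ_solid → spring does not go solid

NO, δ = 51.0 mm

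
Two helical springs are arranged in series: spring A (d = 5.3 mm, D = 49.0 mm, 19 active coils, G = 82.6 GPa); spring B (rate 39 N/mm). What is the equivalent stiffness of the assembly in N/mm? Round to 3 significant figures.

k_A = Gd⁴/(8D³N_a) = (82.6×10³)(5.3⁴)/(8·49.0³·19) = 3.6446 N/mm
Series: 1/k_eq = 1/3.6446 + 1/39 = 0.30002; k_eq = 3.3331 N/mm

3.33 N/mm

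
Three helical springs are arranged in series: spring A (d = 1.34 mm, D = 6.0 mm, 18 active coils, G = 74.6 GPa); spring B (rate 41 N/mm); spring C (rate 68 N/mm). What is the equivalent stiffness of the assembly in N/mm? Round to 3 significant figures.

5.94 N/mm

k_A = Gd⁴/(8D³N_a) = (74.6×10³)(1.34⁴)/(8·6.0³·18) = 7.7329 N/mm
Series: 1/k_eq = 1/7.7329 + 1/41 + 1/68 = 0.16841; k_eq = 5.9378 N/mm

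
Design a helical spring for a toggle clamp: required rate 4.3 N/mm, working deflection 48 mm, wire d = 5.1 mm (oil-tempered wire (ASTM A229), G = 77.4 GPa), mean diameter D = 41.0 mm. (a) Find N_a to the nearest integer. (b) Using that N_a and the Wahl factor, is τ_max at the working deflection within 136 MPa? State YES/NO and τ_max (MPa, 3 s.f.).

(a) 22 coils; (b) NO, τ_max = 193 MPa

N_a = Gd⁴/(8D³k) = (77.4×10³)(5.1⁴)/(8·41.0³·4.3) = 22.09 → N_a = 22
Actual rate k = Gd⁴/(8D³·22) = 4.3168 N/mm
Working load F = kδ = 4.3168·48 = 207.2 N
C = 41.0/5.1 = 8.0392; K_W = (4C−1)/(4C−4)+0.615/C = 1.1830
τ_max = K_W·8FD/(πd³) = 1.1830·163.08 = 192.94 MPa
τ_max > 136 MPa → exceeds allowable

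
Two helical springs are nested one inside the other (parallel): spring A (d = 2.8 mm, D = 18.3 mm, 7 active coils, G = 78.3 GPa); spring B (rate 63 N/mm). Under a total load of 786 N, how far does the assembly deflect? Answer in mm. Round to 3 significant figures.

k_A = Gd⁴/(8D³N_a) = (78.3×10³)(2.8⁴)/(8·18.3³·7) = 14.023 N/mm
Parallel: k_eq = 14.023 + 63 = 77.023 N/mm
δ = F/k_eq = 786/77.023 = 10.205 mm

10.2 mm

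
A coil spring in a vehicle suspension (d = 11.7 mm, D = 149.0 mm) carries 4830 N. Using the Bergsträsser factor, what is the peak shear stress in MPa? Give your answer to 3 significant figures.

1260 MPa

Spring index C = D/d = 149.0/11.7 = 12.7350
K_B = (4C+2)/(4C−3) = 52.940/47.940 = 1.1043
τ₀ = 8FD/(πd³) = 8·4830·149.0/(π·11.7³) = 5.75736e+06/5031.6 = 1144.2 MPa
τ_max = K·τ₀ = 1.1043 × 1144.2 = 1263.6 MPa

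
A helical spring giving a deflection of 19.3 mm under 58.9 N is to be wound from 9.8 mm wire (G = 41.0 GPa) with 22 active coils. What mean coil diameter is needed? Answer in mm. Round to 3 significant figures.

89.0 mm

Required rate k = F/δ = 58.9/19.3 = 3.0518 N/mm
D = (Gd⁴/(8N_a·k))^(1/3) = (41.0×10³·9.8⁴/(8·22·3.0518))^(1/3)
  = (704073)^(1/3) = 88.9623 mm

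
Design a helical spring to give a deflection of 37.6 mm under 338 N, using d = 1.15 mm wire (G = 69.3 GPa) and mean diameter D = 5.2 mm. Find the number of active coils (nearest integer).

12

Required rate k = F/δ = 338/37.6 = 8.9894 N/mm
N_a = Gd⁴/(8D³k) = (69.3×10³ × 1.15⁴)/(8 × 5.2³ × 8.9894)
    = 121206 / 10111.8 = 11.99 → 12 coils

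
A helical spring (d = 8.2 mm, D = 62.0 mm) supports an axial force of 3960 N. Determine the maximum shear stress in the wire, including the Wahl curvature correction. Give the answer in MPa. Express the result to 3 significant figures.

Spring index C = D/d = 62.0/8.2 = 7.5610
K_W = (4C−1)/(4C−4) + 0.615/C = 29.244/26.244 + 0.0813 = 1.1957
τ₀ = 8FD/(πd³) = 8·3960·62.0/(π·8.2³) = 1.96416e+06/1732.2 = 1133.9 MPa
τ_max = K·τ₀ = 1.1957 × 1133.9 = 1355.8 MPa

1360 MPa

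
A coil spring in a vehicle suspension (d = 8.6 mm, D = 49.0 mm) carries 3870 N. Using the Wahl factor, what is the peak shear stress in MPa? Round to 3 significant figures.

Spring index C = D/d = 49.0/8.6 = 5.6977
K_W = (4C−1)/(4C−4) + 0.615/C = 21.791/18.791 + 0.1079 = 1.2676
τ₀ = 8FD/(πd³) = 8·3870·49.0/(π·8.6³) = 1.51704e+06/1998.2 = 759.19 MPa
τ_max = K·τ₀ = 1.2676 × 759.19 = 962.35 MPa

962 MPa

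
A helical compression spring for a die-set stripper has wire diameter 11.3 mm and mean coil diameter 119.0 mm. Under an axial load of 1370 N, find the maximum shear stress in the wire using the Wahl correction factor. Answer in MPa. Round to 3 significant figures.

Spring index C = D/d = 119.0/11.3 = 10.5310
K_W = (4C−1)/(4C−4) + 0.615/C = 41.124/38.124 + 0.0584 = 1.1371
τ₀ = 8FD/(πd³) = 8·1370·119.0/(π·11.3³) = 1.30424e+06/4533 = 287.72 MPa
τ_max = K·τ₀ = 1.1371 × 287.72 = 327.17 MPa

327 MPa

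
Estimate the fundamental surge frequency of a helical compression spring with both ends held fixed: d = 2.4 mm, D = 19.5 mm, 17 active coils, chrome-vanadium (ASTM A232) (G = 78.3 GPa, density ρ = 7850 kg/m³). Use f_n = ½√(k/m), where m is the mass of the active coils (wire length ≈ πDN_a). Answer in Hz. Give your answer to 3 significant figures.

132 Hz

k = Gd⁴/(8D³N_a) = (78.3×10³)(2.4⁴)/(8·19.5³·17) = 2.5761 N/mm = 2576.1 N/m
Wire length L = πDN_a = π·19.5·17 = 1041.4 mm
m = ρ·(πd²/4)·L = 7850 × 4.5239×10⁻⁶ m² × 1.0414 m = 0.036984 kg
f_n = ½√(k/m) = 0.5·√(2576.1/0.036984) = 0.5·√(69654) = 131.96 Hz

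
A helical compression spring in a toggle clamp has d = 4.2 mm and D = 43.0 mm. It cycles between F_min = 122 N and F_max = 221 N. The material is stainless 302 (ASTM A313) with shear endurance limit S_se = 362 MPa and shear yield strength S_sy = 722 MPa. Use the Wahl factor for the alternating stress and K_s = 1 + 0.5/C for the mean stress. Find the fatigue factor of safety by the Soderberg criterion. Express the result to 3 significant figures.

1.67

C = D/d = 43.0/4.2 = 10.2381; K_W = (4C−1)/(4C−4)+0.615/C = 1.1413; K_s = 1+0.5/C = 1.0488
F_a = (F_max−F_min)/2 = 49.5 N; F_m = (F_max+F_min)/2 = 171.5 N
τ_a = K_W·8F_aD/(πd³) = 1.1413 × 73.159 = 83.493 MPa
τ_m = K_s·8F_mD/(πd³) = 1.0488 × 253.47 = 265.85 MPa
Soderberg: 1/n_f = τ_a/S_se + τ_m/S_sy = 83.493/362 + 265.85/722 = 0.23064 + 0.36821 = 0.59885
n_f = 1/0.59885 = 1.67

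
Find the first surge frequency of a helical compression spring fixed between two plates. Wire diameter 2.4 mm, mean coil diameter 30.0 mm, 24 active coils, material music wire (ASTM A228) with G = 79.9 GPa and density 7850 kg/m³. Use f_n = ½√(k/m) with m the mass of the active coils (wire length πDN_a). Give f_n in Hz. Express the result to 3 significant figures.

k = Gd⁴/(8D³N_a) = (79.9×10³)(2.4⁴)/(8·30.0³·24) = 0.51136 N/mm = 511.36 N/m
Wire length L = πDN_a = π·30.0·24 = 2261.9 mm
m = ρ·(πd²/4)·L = 7850 × 4.5239×10⁻⁶ m² × 2.2619 m = 0.080328 kg
f_n = ½√(k/m) = 0.5·√(511.36/0.080328) = 0.5·√(6365.9) = 39.893 Hz

39.9 Hz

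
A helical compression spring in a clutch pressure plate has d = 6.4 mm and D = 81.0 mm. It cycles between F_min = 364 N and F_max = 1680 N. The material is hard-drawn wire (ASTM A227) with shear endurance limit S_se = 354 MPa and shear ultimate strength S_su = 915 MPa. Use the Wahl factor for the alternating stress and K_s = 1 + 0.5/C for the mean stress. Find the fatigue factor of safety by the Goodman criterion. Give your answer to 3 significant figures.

0.394

C = D/d = 81.0/6.4 = 12.6562; K_W = (4C−1)/(4C−4)+0.615/C = 1.1129; K_s = 1+0.5/C = 1.0395
F_a = (F_max−F_min)/2 = 658 N; F_m = (F_max+F_min)/2 = 1022 N
τ_a = K_W·8F_aD/(πd³) = 1.1129 × 517.74 = 576.21 MPa
τ_m = K_s·8F_mD/(πd³) = 1.0395 × 804.15 = 835.92 MPa
Goodman: 1/n_f = τ_a/S_se + τ_m/S_su = 576.21/354 + 835.92/915 = 1.62771 + 0.91357 = 2.5413
n_f = 1/2.5413 = 0.3935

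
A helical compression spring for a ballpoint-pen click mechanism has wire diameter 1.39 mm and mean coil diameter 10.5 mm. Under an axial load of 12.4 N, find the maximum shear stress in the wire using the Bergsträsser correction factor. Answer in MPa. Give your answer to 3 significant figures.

146 MPa

Spring index C = D/d = 10.5/1.39 = 7.5540
K_B = (4C+2)/(4C−3) = 32.216/27.216 = 1.1837
τ₀ = 8FD/(πd³) = 8·12.4·10.5/(π·1.39³) = 1041.6/8.4371 = 123.45 MPa
τ_max = K·τ₀ = 1.1837 × 123.45 = 146.14 MPa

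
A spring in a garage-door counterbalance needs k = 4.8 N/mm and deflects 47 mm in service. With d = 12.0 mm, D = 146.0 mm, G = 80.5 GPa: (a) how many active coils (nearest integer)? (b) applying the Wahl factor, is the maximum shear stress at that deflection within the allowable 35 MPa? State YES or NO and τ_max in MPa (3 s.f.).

N_a = Gd⁴/(8D³k) = (80.5×10³)(12.0⁴)/(8·146.0³·4.8) = 13.97 → N_a = 14
Actual rate k = Gd⁴/(8D³·14) = 4.789 N/mm
Working load F = kδ = 4.789·47 = 225.08 N
C = 146.0/12.0 = 12.1667; K_W = (4C−1)/(4C−4)+0.615/C = 1.1177
τ_max = K_W·8FD/(πd³) = 1.1177·48.427 = 54.128 MPa
τ_max > 35 MPa → exceeds allowable

(a) 14 coils; (b) NO, τ_max = 54.1 MPa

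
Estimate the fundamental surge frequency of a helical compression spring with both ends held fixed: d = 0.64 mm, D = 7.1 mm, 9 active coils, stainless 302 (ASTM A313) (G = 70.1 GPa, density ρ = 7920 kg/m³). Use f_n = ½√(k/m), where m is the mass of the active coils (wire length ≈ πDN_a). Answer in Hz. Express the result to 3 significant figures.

k = Gd⁴/(8D³N_a) = (70.1×10³)(0.64⁴)/(8·7.1³·9) = 0.45638 N/mm = 456.38 N/m
Wire length L = πDN_a = π·7.1·9 = 200.75 mm
m = ρ·(πd²/4)·L = 7920 × 0.3217×10⁻⁶ m² × 0.20075 m = 0.00051148 kg
f_n = ½√(k/m) = 0.5·√(456.38/0.00051148) = 0.5·√(8.9229e+05) = 472.3 Hz

472 Hz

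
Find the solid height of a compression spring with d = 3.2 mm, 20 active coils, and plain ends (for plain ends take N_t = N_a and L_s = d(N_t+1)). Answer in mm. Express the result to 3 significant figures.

plain ends: N_t = N_a = 20
L_s = d·(N_t+1) = 3.2 × 21 = 67.2 mm

67.2 mm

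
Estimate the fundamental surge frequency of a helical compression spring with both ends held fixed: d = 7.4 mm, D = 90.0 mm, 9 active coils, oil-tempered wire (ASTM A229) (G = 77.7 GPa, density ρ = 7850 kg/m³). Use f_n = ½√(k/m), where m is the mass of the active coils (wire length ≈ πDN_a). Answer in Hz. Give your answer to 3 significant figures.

35.9 Hz

k = Gd⁴/(8D³N_a) = (77.7×10³)(7.4⁴)/(8·90.0³·9) = 4.439 N/mm = 4439 N/m
Wire length L = πDN_a = π·90.0·9 = 2544.7 mm
m = ρ·(πd²/4)·L = 7850 × 43.008×10⁻⁶ m² × 2.5447 m = 0.85913 kg
f_n = ½√(k/m) = 0.5·√(4439/0.85913) = 0.5·√(5166.9) = 35.941 Hz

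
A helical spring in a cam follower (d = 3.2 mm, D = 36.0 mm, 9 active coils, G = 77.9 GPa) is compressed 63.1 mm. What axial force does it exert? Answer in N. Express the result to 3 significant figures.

153 N

k = Gd⁴/(8D³N_a) = (77.9×10³)(3.2⁴)/(8·36.0³·9) = 2.4316 N/mm
F = k·δ = 2.4316 × 63.1 = 153.44 N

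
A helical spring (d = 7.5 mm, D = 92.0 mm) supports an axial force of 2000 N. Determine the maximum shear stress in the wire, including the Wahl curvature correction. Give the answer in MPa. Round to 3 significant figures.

1240 MPa

Spring index C = D/d = 92.0/7.5 = 12.2667
K_W = (4C−1)/(4C−4) + 0.615/C = 48.067/45.067 + 0.0501 = 1.1167
τ₀ = 8FD/(πd³) = 8·2000·92.0/(π·7.5³) = 1.472e+06/1325.4 = 1110.6 MPa
τ_max = K·τ₀ = 1.1167 × 1110.6 = 1240.3 MPa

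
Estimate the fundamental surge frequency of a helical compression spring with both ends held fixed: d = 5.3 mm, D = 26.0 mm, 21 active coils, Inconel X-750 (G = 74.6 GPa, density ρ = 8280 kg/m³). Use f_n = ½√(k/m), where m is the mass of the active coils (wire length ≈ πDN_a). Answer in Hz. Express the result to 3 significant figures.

k = Gd⁴/(8D³N_a) = (74.6×10³)(5.3⁴)/(8·26.0³·21) = 19.935 N/mm = 19935 N/m
Wire length L = πDN_a = π·26.0·21 = 1715.3 mm
m = ρ·(πd²/4)·L = 8280 × 22.062×10⁻⁶ m² × 1.7153 m = 0.31334 kg
f_n = ½√(k/m) = 0.5·√(19935/0.31334) = 0.5·√(63621) = 126.12 Hz

126 Hz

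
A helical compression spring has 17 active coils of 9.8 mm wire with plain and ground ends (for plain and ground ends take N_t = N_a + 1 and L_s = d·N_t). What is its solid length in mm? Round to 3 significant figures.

plain and ground ends: N_t = N_a + 1 = 17 + 1 = 18
L_s = d·N_t = 9.8 × 18 = 176.4 mm

176 mm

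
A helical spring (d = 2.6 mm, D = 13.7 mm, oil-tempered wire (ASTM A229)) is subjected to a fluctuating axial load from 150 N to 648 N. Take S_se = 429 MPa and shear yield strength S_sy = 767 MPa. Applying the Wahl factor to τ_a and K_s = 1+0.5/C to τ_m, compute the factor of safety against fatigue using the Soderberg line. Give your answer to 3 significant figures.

C = D/d = 13.7/2.6 = 5.2692; K_W = (4C−1)/(4C−4)+0.615/C = 1.2924; K_s = 1+0.5/C = 1.0949
F_a = (F_max−F_min)/2 = 249 N; F_m = (F_max+F_min)/2 = 399 N
τ_a = K_W·8F_aD/(πd³) = 1.2924 × 494.24 = 638.75 MPa
τ_m = K_s·8F_mD/(πd³) = 1.0949 × 791.98 = 867.13 MPa
Soderberg: 1/n_f = τ_a/S_se + τ_m/S_sy = 638.75/429 + 867.13/767 = 1.48894 + 1.13055 = 2.6195
n_f = 1/2.6195 = 0.3818

0.382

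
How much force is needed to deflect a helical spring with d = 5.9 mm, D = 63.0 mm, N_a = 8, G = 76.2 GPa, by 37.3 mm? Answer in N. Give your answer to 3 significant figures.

215 N

k = Gd⁴/(8D³N_a) = (76.2×10³)(5.9⁴)/(8·63.0³·8) = 5.7698 N/mm
F = k·δ = 5.7698 × 37.3 = 215.21 N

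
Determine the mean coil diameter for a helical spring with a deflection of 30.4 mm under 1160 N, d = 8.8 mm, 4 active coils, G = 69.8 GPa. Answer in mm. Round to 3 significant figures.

70.0 mm

Required rate k = F/δ = 1160/30.4 = 38.158 N/mm
D = (Gd⁴/(8N_a·k))^(1/3) = (69.8×10³·8.8⁴/(8·4·38.158))^(1/3)
  = (342809)^(1/3) = 69.9870 mm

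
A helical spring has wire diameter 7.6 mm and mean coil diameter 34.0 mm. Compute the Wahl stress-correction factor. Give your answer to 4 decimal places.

1.3534

C = D/d = 34.0/7.6 = 4.4737
K_W = (4C−1)/(4C−4) + 0.615/C = 16.895/13.895 + 0.1375 = 1.3534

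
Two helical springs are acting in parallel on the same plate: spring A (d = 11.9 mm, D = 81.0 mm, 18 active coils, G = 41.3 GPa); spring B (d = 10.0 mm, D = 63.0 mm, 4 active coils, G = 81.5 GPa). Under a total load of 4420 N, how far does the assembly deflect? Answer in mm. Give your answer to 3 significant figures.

k_A = Gd⁴/(8D³N_a) = (41.3×10³)(11.9⁴)/(8·81.0³·18) = 10.822 N/mm
k_B = Gd⁴/(8D³N_a) = (81.5×10³)(10.0⁴)/(8·63.0³·4) = 101.86 N/mm
Parallel: k_eq = 10.822 + 101.86 = 112.68 N/mm
δ = F/k_eq = 4420/112.68 = 39.227 mm

39.2 mm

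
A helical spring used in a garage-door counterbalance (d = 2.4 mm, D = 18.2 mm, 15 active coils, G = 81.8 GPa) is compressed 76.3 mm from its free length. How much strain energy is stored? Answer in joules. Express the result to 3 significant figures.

k = Gd⁴/(8D³N_a) = (81.8×10³)(2.4⁴)/(8·18.2³·15) = 3.7515 N/mm
U = ½kδ² = 0.5 × 3.7515 × 76.3² = 10920 N·mm = 10.92 J

10.9 J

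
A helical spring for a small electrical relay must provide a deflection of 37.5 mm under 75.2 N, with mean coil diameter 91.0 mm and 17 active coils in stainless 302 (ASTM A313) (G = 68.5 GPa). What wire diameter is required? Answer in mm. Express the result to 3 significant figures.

Required rate k = F/δ = 75.2/37.5 = 2.0053 N/mm
d = (8D³N_a·k / G)^(1/4) = (8·91.0³·17·2.0053 / (68.5×10³))^0.25
  = (3000.3)^0.25 = 7.4010 mm

7.40 mm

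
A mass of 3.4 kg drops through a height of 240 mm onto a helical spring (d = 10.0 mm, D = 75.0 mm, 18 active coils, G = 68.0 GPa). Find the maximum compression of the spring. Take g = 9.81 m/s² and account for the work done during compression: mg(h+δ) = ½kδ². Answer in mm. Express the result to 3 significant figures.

k = Gd⁴/(8D³N_a) = (68.0×10³)(10.0⁴)/(8·75.0³·18) = 11.193 N/mm
W = mg = 3.4 × 9.81 = 33.354 N
½kδ² − Wδ − Wh = 0 → δ = (W + √(W² + 2kWh))/k
δ = (33.354 + √(1112.5 + 179206))/11.193 = (33.354 + 424.64)/11.193 = 40.916 mm

40.9 mm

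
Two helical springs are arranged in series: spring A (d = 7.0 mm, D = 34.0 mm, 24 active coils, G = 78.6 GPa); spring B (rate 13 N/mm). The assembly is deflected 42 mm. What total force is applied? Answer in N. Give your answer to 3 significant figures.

k_A = Gd⁴/(8D³N_a) = (78.6×10³)(7.0⁴)/(8·34.0³·24) = 25.008 N/mm
Series: 1/k_eq = 1/25.008 + 1/13 = 0.11691; k_eq = 8.5536 N/mm
F = k_eq·δ = 8.5536·42 = 359.25 N

359 N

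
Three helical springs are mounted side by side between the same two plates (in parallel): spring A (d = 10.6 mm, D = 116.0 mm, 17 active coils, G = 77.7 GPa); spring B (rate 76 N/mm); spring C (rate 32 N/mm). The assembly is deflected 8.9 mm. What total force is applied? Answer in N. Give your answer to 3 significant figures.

1000 N

k_A = Gd⁴/(8D³N_a) = (77.7×10³)(10.6⁴)/(8·116.0³·17) = 4.621 N/mm
Parallel: k_eq = 4.621 + 76 + 32 = 112.62 N/mm
F = k_eq·δ = 112.62·8.9 = 1002.3 N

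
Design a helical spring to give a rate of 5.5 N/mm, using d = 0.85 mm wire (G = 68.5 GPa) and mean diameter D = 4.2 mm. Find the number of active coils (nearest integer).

N_a = Gd⁴/(8D³k) = (68.5×10³ × 0.85⁴)/(8 × 4.2³ × 5.5)
    = 35757.4 / 3259.87 = 10.97 → 11 coils

11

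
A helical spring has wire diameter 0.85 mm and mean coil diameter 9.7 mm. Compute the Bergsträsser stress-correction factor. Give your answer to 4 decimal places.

1.1172

C = D/d = 9.7/0.85 = 11.4118
K_B = (4C+2)/(4C−3) = 47.647/42.647 = 1.1172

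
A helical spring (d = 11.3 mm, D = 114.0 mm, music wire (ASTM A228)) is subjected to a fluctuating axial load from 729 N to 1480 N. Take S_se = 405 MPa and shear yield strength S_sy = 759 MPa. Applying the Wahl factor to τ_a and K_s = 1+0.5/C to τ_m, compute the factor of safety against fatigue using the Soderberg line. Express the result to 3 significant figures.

1.92

C = D/d = 114.0/11.3 = 10.0885; K_W = (4C−1)/(4C−4)+0.615/C = 1.1435; K_s = 1+0.5/C = 1.0496
F_a = (F_max−F_min)/2 = 375.5 N; F_m = (F_max+F_min)/2 = 1104.5 N
τ_a = K_W·8F_aD/(πd³) = 1.1435 × 75.547 = 86.387 MPa
τ_m = K_s·8F_mD/(πd³) = 1.0496 × 222.22 = 233.23 MPa
Soderberg: 1/n_f = τ_a/S_se + τ_m/S_sy = 86.387/405 + 233.23/759 = 0.21330 + 0.30729 = 0.52059
n_f = 1/0.52059 = 1.921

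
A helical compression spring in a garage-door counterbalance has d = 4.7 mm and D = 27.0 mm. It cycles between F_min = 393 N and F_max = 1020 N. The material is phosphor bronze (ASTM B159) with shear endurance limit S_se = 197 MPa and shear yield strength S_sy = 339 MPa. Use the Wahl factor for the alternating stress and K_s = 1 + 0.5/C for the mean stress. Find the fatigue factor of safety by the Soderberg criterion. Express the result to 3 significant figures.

C = D/d = 27.0/4.7 = 5.7447; K_W = (4C−1)/(4C−4)+0.615/C = 1.2651; K_s = 1+0.5/C = 1.0870
F_a = (F_max−F_min)/2 = 313.5 N; F_m = (F_max+F_min)/2 = 706.5 N
τ_a = K_W·8F_aD/(πd³) = 1.2651 × 207.61 = 262.65 MPa
τ_m = K_s·8F_mD/(πd³) = 1.0870 × 467.87 = 508.59 MPa
Soderberg: 1/n_f = τ_a/S_se + τ_m/S_sy = 262.65/197 + 508.59/339 = 1.33326 + 1.50026 = 2.8335
n_f = 1/2.8335 = 0.3529

0.353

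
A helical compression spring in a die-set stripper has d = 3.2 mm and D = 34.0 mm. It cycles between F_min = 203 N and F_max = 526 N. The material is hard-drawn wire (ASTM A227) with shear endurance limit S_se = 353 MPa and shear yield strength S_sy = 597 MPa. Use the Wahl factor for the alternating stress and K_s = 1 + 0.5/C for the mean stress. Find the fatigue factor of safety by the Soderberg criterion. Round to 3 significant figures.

C = D/d = 34.0/3.2 = 10.6250; K_W = (4C−1)/(4C−4)+0.615/C = 1.1358; K_s = 1+0.5/C = 1.0471
F_a = (F_max−F_min)/2 = 161.5 N; F_m = (F_max+F_min)/2 = 364.5 N
τ_a = K_W·8F_aD/(πd³) = 1.1358 × 426.72 = 484.67 MPa
τ_m = K_s·8F_mD/(πd³) = 1.0471 × 963.09 = 1008.4 MPa
Soderberg: 1/n_f = τ_a/S_se + τ_m/S_sy = 484.67/353 + 1008.4/597 = 1.37300 + 1.68913 = 3.0621
n_f = 1/3.0621 = 0.3266

0.327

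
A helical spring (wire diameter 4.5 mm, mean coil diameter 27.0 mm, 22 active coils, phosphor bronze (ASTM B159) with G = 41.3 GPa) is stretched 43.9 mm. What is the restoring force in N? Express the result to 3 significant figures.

k = Gd⁴/(8D³N_a) = (41.3×10³)(4.5⁴)/(8·27.0³·22) = 4.8887 N/mm
F = k·δ = 4.8887 × 43.9 = 214.62 N

215 N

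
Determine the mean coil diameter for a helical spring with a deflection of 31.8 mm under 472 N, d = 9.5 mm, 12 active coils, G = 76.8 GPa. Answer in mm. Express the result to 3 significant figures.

76.0 mm

Required rate k = F/δ = 472/31.8 = 14.843 N/mm
D = (Gd⁴/(8N_a·k))^(1/3) = (76.8×10³·9.5⁴/(8·12·14.843))^(1/3)
  = (439005)^(1/3) = 76.0017 mm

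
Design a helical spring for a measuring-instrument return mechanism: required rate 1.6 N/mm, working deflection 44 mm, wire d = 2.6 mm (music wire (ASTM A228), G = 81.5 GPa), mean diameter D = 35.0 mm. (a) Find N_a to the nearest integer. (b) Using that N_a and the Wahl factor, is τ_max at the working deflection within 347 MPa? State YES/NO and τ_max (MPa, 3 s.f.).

N_a = Gd⁴/(8D³k) = (81.5×10³)(2.6⁴)/(8·35.0³·1.6) = 6.786 → N_a = 7
Actual rate k = Gd⁴/(8D³·7) = 1.5512 N/mm
Working load F = kδ = 1.5512·44 = 68.251 N
C = 35.0/2.6 = 13.4615; K_W = (4C−1)/(4C−4)+0.615/C = 1.1059
τ_max = K_W·8FD/(πd³) = 1.1059·346.1 = 382.74 MPa
τ_max > 347 MPa → exceeds allowable

(a) 7 coils; (b) NO, τ_max = 383 MPa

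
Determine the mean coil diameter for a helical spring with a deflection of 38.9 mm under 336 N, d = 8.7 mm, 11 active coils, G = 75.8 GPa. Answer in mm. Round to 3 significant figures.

Required rate k = F/δ = 336/38.9 = 8.6375 N/mm
D = (Gd⁴/(8N_a·k))^(1/3) = (75.8×10³·8.7⁴/(8·11·8.6375))^(1/3)
  = (571313)^(1/3) = 82.9770 mm

83.0 mm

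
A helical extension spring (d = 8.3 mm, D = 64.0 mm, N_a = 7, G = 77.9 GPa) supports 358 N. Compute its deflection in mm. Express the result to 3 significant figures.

k = Gd⁴/(8D³N_a) = (77.9×10³)(8.3⁴)/(8·64.0³·7) = 25.184 N/mm
δ = F/k = 358 / 25.184 = 14.215 mm

14.2 mm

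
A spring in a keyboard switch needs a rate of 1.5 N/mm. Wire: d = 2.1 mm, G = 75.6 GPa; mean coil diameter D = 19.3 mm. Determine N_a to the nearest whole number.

N_a = Gd⁴/(8D³k) = (75.6×10³ × 2.1⁴)/(8 × 19.3³ × 1.5)
    = 1.47028e+06 / 86268.7 = 17.04 → 17 coils

17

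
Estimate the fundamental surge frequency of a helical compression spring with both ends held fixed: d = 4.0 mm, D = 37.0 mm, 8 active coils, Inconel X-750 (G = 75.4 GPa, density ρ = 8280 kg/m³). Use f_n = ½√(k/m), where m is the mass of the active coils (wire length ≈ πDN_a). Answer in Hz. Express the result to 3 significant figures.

k = Gd⁴/(8D³N_a) = (75.4×10³)(4.0⁴)/(8·37.0³·8) = 5.9542 N/mm = 5954.2 N/m
Wire length L = πDN_a = π·37.0·8 = 929.91 mm
m = ρ·(πd²/4)·L = 8280 × 12.566×10⁻⁶ m² × 0.92991 m = 0.096757 kg
f_n = ½√(k/m) = 0.5·√(5954.2/0.096757) = 0.5·√(61538) = 124.03 Hz

124 Hz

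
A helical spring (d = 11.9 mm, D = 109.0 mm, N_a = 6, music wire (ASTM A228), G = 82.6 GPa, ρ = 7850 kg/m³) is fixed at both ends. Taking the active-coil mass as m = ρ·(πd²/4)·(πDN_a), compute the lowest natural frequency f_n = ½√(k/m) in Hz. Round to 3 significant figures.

k = Gd⁴/(8D³N_a) = (82.6×10³)(11.9⁴)/(8·109.0³·6) = 26.647 N/mm = 26647 N/m
Wire length L = πDN_a = π·109.0·6 = 2054.6 mm
m = ρ·(πd²/4)·L = 7850 × 111.22×10⁻⁶ m² × 2.0546 m = 1.7938 kg
f_n = ½√(k/m) = 0.5·√(26647/1.7938) = 0.5·√(14855) = 60.94 Hz

60.9 Hz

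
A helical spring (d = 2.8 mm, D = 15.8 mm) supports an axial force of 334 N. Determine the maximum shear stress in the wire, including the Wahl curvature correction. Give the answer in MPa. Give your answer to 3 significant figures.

778 MPa

Spring index C = D/d = 15.8/2.8 = 5.6429
K_W = (4C−1)/(4C−4) + 0.615/C = 21.571/18.571 + 0.1090 = 1.2705
τ₀ = 8FD/(πd³) = 8·334·15.8/(π·2.8³) = 42217.6/68.964 = 612.17 MPa
τ_max = K·τ₀ = 1.2705 × 612.17 = 777.77 MPa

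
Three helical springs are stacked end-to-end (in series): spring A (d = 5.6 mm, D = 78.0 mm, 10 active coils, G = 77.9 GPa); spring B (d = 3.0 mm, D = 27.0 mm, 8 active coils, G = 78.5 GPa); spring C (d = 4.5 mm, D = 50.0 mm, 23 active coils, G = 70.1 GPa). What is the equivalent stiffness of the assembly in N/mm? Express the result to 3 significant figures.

0.669 N/mm

k_A = Gd⁴/(8D³N_a) = (77.9×10³)(5.6⁴)/(8·78.0³·10) = 2.018 N/mm
k_B = Gd⁴/(8D³N_a) = (78.5×10³)(3.0⁴)/(8·27.0³·8) = 5.0476 N/mm
k_C = Gd⁴/(8D³N_a) = (70.1×10³)(4.5⁴)/(8·50.0³·23) = 1.2498 N/mm
Series: 1/k_eq = 1/2.018 + 1/5.0476 + 1/1.2498 = 1.4938; k_eq = 0.66944 N/mm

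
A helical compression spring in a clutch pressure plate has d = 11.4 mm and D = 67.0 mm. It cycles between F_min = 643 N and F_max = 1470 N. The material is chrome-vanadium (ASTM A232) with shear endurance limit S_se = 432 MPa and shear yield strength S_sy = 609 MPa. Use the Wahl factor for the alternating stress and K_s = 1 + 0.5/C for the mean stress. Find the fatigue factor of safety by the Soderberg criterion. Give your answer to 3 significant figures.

C = D/d = 67.0/11.4 = 5.8772; K_W = (4C−1)/(4C−4)+0.615/C = 1.2584; K_s = 1+0.5/C = 1.0851
F_a = (F_max−F_min)/2 = 413.5 N; F_m = (F_max+F_min)/2 = 1056.5 N
τ_a = K_W·8F_aD/(πd³) = 1.2584 × 47.619 = 59.924 MPa
τ_m = K_s·8F_mD/(πd³) = 1.0851 × 121.67 = 132.02 MPa
Soderberg: 1/n_f = τ_a/S_se + τ_m/S_sy = 59.924/432 + 132.02/609 = 0.13871 + 0.21678 = 0.35549
n_f = 1/0.35549 = 2.813

2.81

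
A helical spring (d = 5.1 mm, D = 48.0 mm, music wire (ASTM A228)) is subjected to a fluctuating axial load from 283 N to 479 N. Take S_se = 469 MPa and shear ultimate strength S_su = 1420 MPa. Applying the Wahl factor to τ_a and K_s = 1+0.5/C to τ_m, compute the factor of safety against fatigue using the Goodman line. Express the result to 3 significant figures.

C = D/d = 48.0/5.1 = 9.4118; K_W = (4C−1)/(4C−4)+0.615/C = 1.1545; K_s = 1+0.5/C = 1.0531
F_a = (F_max−F_min)/2 = 98 N; F_m = (F_max+F_min)/2 = 381 N
τ_a = K_W·8F_aD/(πd³) = 1.1545 × 90.302 = 104.25 MPa
τ_m = K_s·8F_mD/(πd³) = 1.0531 × 351.07 = 369.72 MPa
Goodman: 1/n_f = τ_a/S_se + τ_m/S_su = 104.25/469 + 369.72/1420 = 0.22229 + 0.26037 = 0.48266
n_f = 1/0.48266 = 2.072

2.07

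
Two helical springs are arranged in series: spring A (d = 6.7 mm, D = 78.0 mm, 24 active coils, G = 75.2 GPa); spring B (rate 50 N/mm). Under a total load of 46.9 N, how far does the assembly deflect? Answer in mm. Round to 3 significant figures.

29.1 mm

k_A = Gd⁴/(8D³N_a) = (75.2×10³)(6.7⁴)/(8·78.0³·24) = 1.6632 N/mm
Series: 1/k_eq = 1/1.6632 + 1/50 = 0.62127; k_eq = 1.6096 N/mm
δ = F/k_eq = 46.9/1.6096 = 29.137 mm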